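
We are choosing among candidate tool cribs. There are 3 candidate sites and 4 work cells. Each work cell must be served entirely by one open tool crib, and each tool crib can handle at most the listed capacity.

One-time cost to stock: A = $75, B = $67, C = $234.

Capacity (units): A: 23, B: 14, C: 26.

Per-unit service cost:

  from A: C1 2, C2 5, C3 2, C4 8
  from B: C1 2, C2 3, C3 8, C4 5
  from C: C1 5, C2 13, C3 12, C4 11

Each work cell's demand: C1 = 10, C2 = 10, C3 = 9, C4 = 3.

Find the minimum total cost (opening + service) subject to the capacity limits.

Minimum total cost: 225

Open {A, B}: C1→A 2·10=20, C2→B 3·10=30, C3→A 2·9=18, C4→B 5·3=15.
Loads: A carries 19/23, B carries 13/14. Service 83; fixed 142; total 225.
Next best feasible plan costs 234.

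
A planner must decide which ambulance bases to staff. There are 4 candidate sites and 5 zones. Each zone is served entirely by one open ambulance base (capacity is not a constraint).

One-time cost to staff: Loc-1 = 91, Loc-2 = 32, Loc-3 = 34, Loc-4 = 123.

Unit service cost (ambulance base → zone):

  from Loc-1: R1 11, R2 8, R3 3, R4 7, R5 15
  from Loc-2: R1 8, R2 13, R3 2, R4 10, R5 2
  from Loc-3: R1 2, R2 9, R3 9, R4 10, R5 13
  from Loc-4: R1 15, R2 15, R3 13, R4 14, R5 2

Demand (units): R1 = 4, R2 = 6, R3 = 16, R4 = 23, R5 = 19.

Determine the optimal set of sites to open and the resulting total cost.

Open Loc-2 and Loc-3; minimum total cost 428.

For any fixed open set, each zone goes to its cheapest open site; total = fixed + service.
{Loc-2, Loc-3}: R1→Loc-3 2·4=8, R2→Loc-3 9·6=54, R3→Loc-2 2·16=32, R4→Loc-2 10·23=230, R5→Loc-2 2·19=38. Service 362; fixed 66; total 428.
{Loc-1, Loc-2}: R1→Loc-2 8·4=32, R2→Loc-1 8·6=48, R3→Loc-2 2·16=32, R4→Loc-1 7·23=161, R5→Loc-2 2·19=38. Service 311; fixed 123; total 434.
{Loc-2}: R1→Loc-2 8·4=32, R2→Loc-2 13·6=78, R3→Loc-2 2·16=32, R4→Loc-2 10·23=230, R5→Loc-2 2·19=38. Service 410; fixed 32; total 442.
{Loc-1, Loc-2, Loc-3, Loc-4}: service 287 + fixed 280 = 567
No other subset beats 428.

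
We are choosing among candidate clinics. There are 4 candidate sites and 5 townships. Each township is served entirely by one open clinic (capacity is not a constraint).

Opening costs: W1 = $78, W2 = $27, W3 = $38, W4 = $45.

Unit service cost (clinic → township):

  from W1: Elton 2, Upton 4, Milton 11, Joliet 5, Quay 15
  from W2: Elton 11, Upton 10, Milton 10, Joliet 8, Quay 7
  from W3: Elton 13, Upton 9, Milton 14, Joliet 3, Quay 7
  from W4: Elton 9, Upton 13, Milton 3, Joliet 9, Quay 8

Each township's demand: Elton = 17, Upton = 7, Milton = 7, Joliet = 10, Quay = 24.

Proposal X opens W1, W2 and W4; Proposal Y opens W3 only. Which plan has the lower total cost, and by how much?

Proposal X is cheaper by 167.

Proposal X: {W1, W2, W4}: Elton→W1 2·17=34, Upton→W1 4·7=28, Milton→W4 3·7=21, Joliet→W1 5·10=50, Quay→W2 7·24=168. Service 301; fixed 150; total 451.
Proposal Y: {W3}: Elton→W3 13·17=221, Upton→W3 9·7=63, Milton→W3 14·7=98, Joliet→W3 3·10=30, Quay→W3 7·24=168. Service 580; fixed 38; total 618.
Difference: |451 − 618| = 167.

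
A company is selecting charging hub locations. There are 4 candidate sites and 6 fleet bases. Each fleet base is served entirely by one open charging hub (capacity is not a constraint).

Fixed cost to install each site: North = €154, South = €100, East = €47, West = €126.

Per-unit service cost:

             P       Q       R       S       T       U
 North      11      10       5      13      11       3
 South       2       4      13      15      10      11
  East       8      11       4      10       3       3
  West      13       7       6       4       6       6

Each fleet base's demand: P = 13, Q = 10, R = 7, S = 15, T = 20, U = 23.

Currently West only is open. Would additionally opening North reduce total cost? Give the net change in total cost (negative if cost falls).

Current service cost with {West}: 599.
Adding North: each fleet base re-picks its cheapest; new service cost 497, saving 102.
Extra fixed cost: 154. Net change = 154 − 102 = 52.
(Totals: 725 → 777.)

No — net change +52 (cost rises by 52).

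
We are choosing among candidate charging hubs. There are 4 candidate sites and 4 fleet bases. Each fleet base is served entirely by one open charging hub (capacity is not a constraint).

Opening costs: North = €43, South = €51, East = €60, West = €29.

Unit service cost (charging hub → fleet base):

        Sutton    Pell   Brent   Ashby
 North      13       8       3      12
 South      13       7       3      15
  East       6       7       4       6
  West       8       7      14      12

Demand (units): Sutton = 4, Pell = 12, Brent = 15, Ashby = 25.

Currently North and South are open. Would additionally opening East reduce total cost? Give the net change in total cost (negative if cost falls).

Current service cost with {North, South}: 481.
Adding East: each fleet base re-picks its cheapest; new service cost 303, saving 178.
Extra fixed cost: 60. Net change = 60 − 178 = -118.
(Totals: 575 → 457.)

Yes — net change −118 (cost falls by 118).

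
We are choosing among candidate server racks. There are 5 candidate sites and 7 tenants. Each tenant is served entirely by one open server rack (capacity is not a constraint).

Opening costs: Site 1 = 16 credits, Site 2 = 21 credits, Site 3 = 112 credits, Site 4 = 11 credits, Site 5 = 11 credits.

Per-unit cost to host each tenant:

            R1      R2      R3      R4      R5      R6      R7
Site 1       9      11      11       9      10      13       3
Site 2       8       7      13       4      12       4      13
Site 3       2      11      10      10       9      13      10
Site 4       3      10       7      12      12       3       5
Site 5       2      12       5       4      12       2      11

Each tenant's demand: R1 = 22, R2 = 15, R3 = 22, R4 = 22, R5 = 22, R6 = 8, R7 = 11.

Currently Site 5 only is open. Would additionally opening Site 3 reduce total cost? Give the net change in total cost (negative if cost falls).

Current service cost with {Site 5}: 823.
Adding Site 3: each tenant re-picks its cheapest; new service cost 731, saving 92.
Extra fixed cost: 112. Net change = 112 − 92 = 20.
(Totals: 834 → 854.)

No — net change +20 (cost rises by 20).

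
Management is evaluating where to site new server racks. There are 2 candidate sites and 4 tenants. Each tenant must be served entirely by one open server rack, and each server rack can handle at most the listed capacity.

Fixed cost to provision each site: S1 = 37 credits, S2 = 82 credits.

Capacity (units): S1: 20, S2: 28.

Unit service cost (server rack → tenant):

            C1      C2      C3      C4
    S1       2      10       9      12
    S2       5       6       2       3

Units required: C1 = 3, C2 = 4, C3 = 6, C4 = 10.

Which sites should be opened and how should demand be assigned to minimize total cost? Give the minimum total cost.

Open {S2}: C1→S2 5·3=15, C2→S2 6·4=24, C3→S2 2·6=12, C4→S2 3·10=30.
Loads: S2 carries 23/28. Service 81; fixed 82; total 163.
Next best feasible plan costs 191.

Minimum total cost: 163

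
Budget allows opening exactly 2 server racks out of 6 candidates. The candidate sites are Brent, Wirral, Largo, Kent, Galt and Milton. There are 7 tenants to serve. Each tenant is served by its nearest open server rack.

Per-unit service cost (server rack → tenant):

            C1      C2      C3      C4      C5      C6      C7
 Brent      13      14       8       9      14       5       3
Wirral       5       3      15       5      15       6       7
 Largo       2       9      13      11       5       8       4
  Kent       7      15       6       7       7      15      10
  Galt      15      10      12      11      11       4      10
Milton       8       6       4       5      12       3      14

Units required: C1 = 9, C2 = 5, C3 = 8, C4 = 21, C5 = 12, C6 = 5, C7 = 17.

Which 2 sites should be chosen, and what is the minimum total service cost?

Choose Largo and Milton; total service cost 328.

With exactly 2 open, each tenant uses its cheapest among the chosen.
{Largo, Milton}: C1→Largo 2·9=18, C2→Milton 6·5=30, C3→Milton 4·8=32, C4→Milton 5·21=105, C5→Largo 5·12=60, C6→Milton 3·5=15, C7→Largo 4·17=68. Service cost 328.
{Wirral, Largo}: service cost 400
{Largo, Kent}: service cost 426
Among all 15 size-2 choices, {Largo, Milton} is lowest.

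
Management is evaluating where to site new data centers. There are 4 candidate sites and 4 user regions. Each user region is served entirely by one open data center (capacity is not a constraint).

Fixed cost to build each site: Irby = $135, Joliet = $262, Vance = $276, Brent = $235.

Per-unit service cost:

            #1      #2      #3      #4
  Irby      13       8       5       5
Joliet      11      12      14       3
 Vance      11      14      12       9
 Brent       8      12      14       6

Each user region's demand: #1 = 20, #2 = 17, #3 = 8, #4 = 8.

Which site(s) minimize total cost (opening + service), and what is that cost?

Open Irby only; minimum total cost 611.

For any fixed open set, each user region goes to its cheapest open site; total = fixed + service.
{Irby}: #1→Irby 13·20=260, #2→Irby 8·17=136, #3→Irby 5·8=40, #4→Irby 5·8=40. Service 476; fixed 135; total 611.
{Irby, Brent}: service 376 + fixed 370 = 746
{Brent}: service 524 + fixed 235 = 759
{Irby, Joliet, Vance, Brent}: #1→Brent 8·20=160, #2→Irby 8·17=136, #3→Irby 5·8=40, #4→Joliet 3·8=24. Service 360; fixed 908; total 1268.
(All 15 nonempty subsets were checked; Irby only is lowest.)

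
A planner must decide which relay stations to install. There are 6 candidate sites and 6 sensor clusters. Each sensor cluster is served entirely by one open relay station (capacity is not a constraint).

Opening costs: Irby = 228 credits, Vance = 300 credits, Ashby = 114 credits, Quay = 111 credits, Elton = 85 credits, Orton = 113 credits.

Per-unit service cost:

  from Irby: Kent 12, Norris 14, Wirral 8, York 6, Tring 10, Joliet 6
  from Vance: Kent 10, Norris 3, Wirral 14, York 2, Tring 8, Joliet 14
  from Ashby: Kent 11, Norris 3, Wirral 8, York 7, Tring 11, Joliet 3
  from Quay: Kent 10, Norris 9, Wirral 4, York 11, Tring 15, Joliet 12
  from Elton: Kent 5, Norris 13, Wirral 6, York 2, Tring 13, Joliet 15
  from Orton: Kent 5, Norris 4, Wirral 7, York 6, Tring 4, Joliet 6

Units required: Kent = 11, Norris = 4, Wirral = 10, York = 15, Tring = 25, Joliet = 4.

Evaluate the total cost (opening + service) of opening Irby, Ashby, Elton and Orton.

Total cost: 809

Each sensor cluster is assigned to its cheapest site among the open ones.
{Irby, Ashby, Elton, Orton}: Kent→Elton 5·11=55, Norris→Ashby 3·4=12, Wirral→Elton 6·10=60, York→Elton 2·15=30, Tring→Orton 4·25=100, Joliet→Ashby 3·4=12. Service 269; fixed 540; total 809.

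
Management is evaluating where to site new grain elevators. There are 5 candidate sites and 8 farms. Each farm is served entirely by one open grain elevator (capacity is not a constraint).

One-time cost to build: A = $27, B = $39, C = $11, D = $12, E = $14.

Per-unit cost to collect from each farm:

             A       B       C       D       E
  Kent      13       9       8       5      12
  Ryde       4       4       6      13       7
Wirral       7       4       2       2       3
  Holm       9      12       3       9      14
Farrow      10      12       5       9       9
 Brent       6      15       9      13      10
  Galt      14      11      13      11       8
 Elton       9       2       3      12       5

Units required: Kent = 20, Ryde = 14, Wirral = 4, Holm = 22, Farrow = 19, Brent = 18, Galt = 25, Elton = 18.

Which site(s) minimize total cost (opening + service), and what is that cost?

Open A, C, D and E; minimum total cost 751.

For any fixed open set, each farm goes to its cheapest open site; total = fixed + service.
{A, C, D, E}: Kent→D 5·20=100, Ryde→A 4·14=56, Wirral→C 2·4=8, Holm→C 3·22=66, Farrow→C 5·19=95, Brent→A 6·18=108, Galt→E 8·25=200, Elton→C 3·18=54. Service 687; fixed 64; total 751.
{A, B, C, D, E}: Kent→D 5·20=100, Ryde→A 4·14=56, Wirral→C 2·4=8, Holm→C 3·22=66, Farrow→C 5·19=95, Brent→A 6·18=108, Galt→E 8·25=200, Elton→B 2·18=36. Service 669; fixed 103; total 772.
{A, C, E}: Kent→C 8·20=160, Ryde→A 4·14=56, Wirral→C 2·4=8, Holm→C 3·22=66, Farrow→C 5·19=95, Brent→A 6·18=108, Galt→E 8·25=200, Elton→C 3·18=54. Service 747; fixed 52; total 799.
{C}: service 954 + fixed 11 = 965
No other subset beats 751.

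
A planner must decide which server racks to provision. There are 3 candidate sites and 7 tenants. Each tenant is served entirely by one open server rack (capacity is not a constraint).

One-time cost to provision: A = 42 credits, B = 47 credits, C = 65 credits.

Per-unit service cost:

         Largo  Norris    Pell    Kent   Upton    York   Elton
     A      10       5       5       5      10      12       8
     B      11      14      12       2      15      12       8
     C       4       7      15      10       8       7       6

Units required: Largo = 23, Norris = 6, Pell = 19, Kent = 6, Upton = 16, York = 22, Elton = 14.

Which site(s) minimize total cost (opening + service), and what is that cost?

For any fixed open set, each tenant goes to its cheapest open site; total = fixed + service.
{A, C}: Largo→C 4·23=92, Norris→A 5·6=30, Pell→A 5·19=95, Kent→A 5·6=30, Upton→C 8·16=128, York→C 7·22=154, Elton→C 6·14=84. Service 613; fixed 107; total 720.
{A, B, C}: Largo→C 4·23=92, Norris→A 5·6=30, Pell→A 5·19=95, Kent→B 2·6=12, Upton→C 8·16=128, York→C 7·22=154, Elton→C 6·14=84. Service 595; fixed 154; total 749.
{B, C}: service 740 + fixed 112 = 852
{A}: service 921 + fixed 42 = 963
No other subset beats 720.

Open A and C; minimum total cost 720.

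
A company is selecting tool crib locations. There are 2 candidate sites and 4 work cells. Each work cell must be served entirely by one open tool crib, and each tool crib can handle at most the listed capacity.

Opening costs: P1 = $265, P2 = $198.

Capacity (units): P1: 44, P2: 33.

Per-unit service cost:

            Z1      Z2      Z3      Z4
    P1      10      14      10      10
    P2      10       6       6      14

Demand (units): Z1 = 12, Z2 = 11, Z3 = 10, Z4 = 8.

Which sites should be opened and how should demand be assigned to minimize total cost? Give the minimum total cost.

Open {P1}: Z1→P1 10·12=120, Z2→P1 14·11=154, Z3→P1 10·10=100, Z4→P1 10·8=80.
Loads: P1 carries 41/44. Service 454; fixed 265; total 719.
Next best feasible plan costs 789.

Minimum total cost: 719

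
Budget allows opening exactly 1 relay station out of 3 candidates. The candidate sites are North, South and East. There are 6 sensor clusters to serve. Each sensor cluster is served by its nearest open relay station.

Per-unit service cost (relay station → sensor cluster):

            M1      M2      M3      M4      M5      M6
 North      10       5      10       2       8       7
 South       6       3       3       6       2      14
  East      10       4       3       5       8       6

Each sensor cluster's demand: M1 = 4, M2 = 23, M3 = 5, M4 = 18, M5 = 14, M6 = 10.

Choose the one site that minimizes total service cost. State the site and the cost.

With exactly 1 open, each sensor cluster uses its cheapest among the chosen.
{South}: M1→South 6·4=24, M2→South 3·23=69, M3→South 3·5=15, M4→South 6·18=108, M5→South 2·14=28, M6→South 14·10=140. Service cost 384.
{East}: service cost 409
{North}: service cost 423
Among all 3 size-1 choices, {South} is lowest.

Choose South only; total service cost 384.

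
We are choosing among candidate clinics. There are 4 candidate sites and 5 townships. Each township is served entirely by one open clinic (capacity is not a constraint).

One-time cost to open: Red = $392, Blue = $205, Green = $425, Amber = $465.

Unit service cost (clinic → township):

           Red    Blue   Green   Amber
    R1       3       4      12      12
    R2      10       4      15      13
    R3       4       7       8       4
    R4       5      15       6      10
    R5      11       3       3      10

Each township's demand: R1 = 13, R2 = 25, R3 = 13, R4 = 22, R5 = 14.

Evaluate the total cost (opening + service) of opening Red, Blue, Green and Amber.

Total cost: 1830

Each township is assigned to its cheapest site among the open ones.
{Red, Blue, Green, Amber}: R1→Red 3·13=39, R2→Blue 4·25=100, R3→Red 4·13=52, R4→Red 5·22=110, R5→Blue 3·14=42. Service 343; fixed 1487; total 1830.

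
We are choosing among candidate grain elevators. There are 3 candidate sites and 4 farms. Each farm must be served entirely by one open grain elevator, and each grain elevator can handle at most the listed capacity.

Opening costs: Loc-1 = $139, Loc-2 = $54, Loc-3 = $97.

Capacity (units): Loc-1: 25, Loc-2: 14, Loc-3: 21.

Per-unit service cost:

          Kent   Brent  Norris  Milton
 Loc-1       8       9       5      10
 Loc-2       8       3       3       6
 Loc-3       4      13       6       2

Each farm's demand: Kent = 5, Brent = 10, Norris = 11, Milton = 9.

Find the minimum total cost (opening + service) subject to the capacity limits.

Minimum total cost: 408

Open {Loc-1, Loc-2}: Kent→Loc-1 8·5=40, Brent→Loc-2 3·10=30, Norris→Loc-1 5·11=55, Milton→Loc-1 10·9=90.
Loads: Loc-1 carries 25/25, Loc-2 carries 10/14. Service 215; fixed 193; total 408.
Next best feasible plan costs 413.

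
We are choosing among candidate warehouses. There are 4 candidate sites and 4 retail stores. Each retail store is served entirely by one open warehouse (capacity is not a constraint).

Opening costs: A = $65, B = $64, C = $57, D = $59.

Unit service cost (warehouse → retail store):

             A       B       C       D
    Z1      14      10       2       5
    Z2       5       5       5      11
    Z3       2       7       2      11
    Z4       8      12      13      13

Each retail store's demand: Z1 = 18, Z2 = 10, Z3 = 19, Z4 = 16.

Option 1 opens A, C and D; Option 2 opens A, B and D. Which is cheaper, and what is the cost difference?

Option 1: {A, C, D}: Z1→C 2·18=36, Z2→A 5·10=50, Z3→A 2·19=38, Z4→A 8·16=128. Service 252; fixed 181; total 433.
Option 2: {A, B, D}: Z1→D 5·18=90, Z2→A 5·10=50, Z3→A 2·19=38, Z4→A 8·16=128. Service 306; fixed 188; total 494.
Difference: |433 − 494| = 61.

Option 1 is cheaper by 61.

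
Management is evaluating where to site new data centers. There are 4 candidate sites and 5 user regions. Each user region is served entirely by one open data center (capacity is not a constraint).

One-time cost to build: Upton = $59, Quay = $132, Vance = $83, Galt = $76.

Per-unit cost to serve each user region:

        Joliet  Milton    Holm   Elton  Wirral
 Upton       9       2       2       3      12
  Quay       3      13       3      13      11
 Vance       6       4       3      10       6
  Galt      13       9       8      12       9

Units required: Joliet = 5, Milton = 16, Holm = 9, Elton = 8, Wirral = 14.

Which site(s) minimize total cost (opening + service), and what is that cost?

For any fixed open set, each user region goes to its cheapest open site; total = fixed + service.
{Upton, Vance}: Joliet→Vance 6·5=30, Milton→Upton 2·16=32, Holm→Upton 2·9=18, Elton→Upton 3·8=24, Wirral→Vance 6·14=84. Service 188; fixed 142; total 330.
{Upton}: Joliet→Upton 9·5=45, Milton→Upton 2·16=32, Holm→Upton 2·9=18, Elton→Upton 3·8=24, Wirral→Upton 12·14=168. Service 287; fixed 59; total 346.
{Vance}: service 285 + fixed 83 = 368
{Upton, Quay, Vance, Galt}: Joliet→Quay 3·5=15, Milton→Upton 2·16=32, Holm→Upton 2·9=18, Elton→Upton 3·8=24, Wirral→Vance 6·14=84. Service 173; fixed 350; total 523.
No other subset beats 330.

Open Upton and Vance; minimum total cost 330.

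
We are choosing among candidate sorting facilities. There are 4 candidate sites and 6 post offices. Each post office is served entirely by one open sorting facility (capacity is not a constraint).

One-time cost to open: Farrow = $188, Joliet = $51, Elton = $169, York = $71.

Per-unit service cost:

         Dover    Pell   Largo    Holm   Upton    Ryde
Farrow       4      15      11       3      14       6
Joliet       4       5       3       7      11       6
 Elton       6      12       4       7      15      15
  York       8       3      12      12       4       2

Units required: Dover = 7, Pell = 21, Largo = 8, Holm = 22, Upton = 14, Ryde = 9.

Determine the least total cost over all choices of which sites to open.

Minimum total cost: 465

For any fixed open set, each post office goes to its cheapest open site; total = fixed + service.
{Joliet, York}: Dover→Joliet 4·7=28, Pell→York 3·21=63, Largo→Joliet 3·8=24, Holm→Joliet 7·22=154, Upton→York 4·14=56, Ryde→York 2·9=18. Service 343; fixed 122; total 465.
{Farrow, Joliet, York}: Dover→Farrow 4·7=28, Pell→York 3·21=63, Largo→Joliet 3·8=24, Holm→Farrow 3·22=66, Upton→York 4·14=56, Ryde→York 2·9=18. Service 255; fixed 310; total 565.
{Joliet}: Dover→Joliet 4·7=28, Pell→Joliet 5·21=105, Largo→Joliet 3·8=24, Holm→Joliet 7·22=154, Upton→Joliet 11·14=154, Ryde→Joliet 6·9=54. Service 519; fixed 51; total 570.
{Farrow, Joliet, Elton, York}: Dover→Farrow 4·7=28, Pell→York 3·21=63, Largo→Joliet 3·8=24, Holm→Farrow 3·22=66, Upton→York 4·14=56, Ryde→York 2·9=18. Service 255; fixed 479; total 734.
No other subset beats 465.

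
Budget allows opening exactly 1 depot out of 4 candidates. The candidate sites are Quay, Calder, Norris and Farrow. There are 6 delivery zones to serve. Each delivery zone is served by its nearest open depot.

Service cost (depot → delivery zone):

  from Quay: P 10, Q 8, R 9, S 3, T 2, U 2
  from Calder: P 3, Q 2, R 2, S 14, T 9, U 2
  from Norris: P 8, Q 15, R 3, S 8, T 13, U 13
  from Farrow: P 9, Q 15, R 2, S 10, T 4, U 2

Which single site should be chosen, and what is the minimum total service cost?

Choose Calder only; total service cost 32.

With exactly 1 open, each delivery zone uses its cheapest among the chosen.
{Calder}: P→Calder 3, Q→Calder 2, R→Calder 2, S→Calder 14, T→Calder 9, U→Calder 2. Service cost 32.
{Quay}: service cost 34
{Farrow}: service cost 42
Among all 4 size-1 choices, {Calder} is lowest.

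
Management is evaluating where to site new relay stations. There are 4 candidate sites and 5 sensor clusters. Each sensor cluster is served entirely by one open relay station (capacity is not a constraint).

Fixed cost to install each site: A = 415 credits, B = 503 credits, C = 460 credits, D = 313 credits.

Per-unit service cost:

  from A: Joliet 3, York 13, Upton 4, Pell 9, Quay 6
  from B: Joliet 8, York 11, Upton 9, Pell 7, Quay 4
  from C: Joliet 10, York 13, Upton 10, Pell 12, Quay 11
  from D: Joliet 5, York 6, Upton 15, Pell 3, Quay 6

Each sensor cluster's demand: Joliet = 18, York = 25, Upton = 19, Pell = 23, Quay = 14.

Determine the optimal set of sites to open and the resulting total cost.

Open D only; minimum total cost 991.

For any fixed open set, each sensor cluster goes to its cheapest open site; total = fixed + service.
{D}: Joliet→D 5·18=90, York→D 6·25=150, Upton→D 15·19=285, Pell→D 3·23=69, Quay→D 6·14=84. Service 678; fixed 313; total 991.
{A}: service 746 + fixed 415 = 1161
{A, D}: Joliet→A 3·18=54, York→D 6·25=150, Upton→A 4·19=76, Pell→D 3·23=69, Quay→A 6·14=84. Service 433; fixed 728; total 1161.
{A, B, C, D}: Joliet→A 3·18=54, York→D 6·25=150, Upton→A 4·19=76, Pell→D 3·23=69, Quay→B 4·14=56. Service 405; fixed 1691; total 2096.
(All 15 nonempty subsets were checked; D only is lowest.)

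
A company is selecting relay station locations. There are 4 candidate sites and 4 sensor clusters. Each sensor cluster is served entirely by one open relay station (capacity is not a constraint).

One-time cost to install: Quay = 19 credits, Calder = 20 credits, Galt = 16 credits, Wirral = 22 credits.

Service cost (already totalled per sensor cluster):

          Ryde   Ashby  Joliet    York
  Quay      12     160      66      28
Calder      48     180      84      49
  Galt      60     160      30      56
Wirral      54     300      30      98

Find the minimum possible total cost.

For any fixed open set, each sensor cluster goes to its cheapest open site; total = fixed + service.
{Quay, Galt}: Ryde→Quay 12, Ashby→Quay 160, Joliet→Galt 30, York→Quay 28. Service 230; fixed 35; total 265.
{Quay, Wirral}: Ryde→Quay 12, Ashby→Quay 160, Joliet→Wirral 30, York→Quay 28. Service 230; fixed 41; total 271.
{Quay}: service 266 + fixed 19 = 285
{Quay, Calder, Galt, Wirral}: service 230 + fixed 77 = 307
(All 15 nonempty subsets were checked; Quay and Galt is lowest.)

Minimum total cost: 265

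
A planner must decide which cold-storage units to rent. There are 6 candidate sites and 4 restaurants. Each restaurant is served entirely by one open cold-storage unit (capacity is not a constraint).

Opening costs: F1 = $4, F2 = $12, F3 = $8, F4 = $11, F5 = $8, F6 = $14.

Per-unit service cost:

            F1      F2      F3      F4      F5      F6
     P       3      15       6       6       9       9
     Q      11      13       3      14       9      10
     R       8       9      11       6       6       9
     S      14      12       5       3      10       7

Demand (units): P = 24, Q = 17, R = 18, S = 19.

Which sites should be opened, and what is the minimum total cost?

For any fixed open set, each restaurant goes to its cheapest open site; total = fixed + service.
{F1, F3, F4}: P→F1 3·24=72, Q→F3 3·17=51, R→F4 6·18=108, S→F4 3·19=57. Service 288; fixed 23; total 311.
{F1, F3, F4, F5}: P→F1 3·24=72, Q→F3 3·17=51, R→F4 6·18=108, S→F4 3·19=57. Service 288; fixed 31; total 319.
{F1, F2, F3, F4}: service 288 + fixed 35 = 323
{F1, F2, F3, F4, F5, F6}: P→F1 3·24=72, Q→F3 3·17=51, R→F4 6·18=108, S→F4 3·19=57. Service 288; fixed 57; total 345.
No other subset beats 311.

Open F1, F3 and F4; minimum total cost 311.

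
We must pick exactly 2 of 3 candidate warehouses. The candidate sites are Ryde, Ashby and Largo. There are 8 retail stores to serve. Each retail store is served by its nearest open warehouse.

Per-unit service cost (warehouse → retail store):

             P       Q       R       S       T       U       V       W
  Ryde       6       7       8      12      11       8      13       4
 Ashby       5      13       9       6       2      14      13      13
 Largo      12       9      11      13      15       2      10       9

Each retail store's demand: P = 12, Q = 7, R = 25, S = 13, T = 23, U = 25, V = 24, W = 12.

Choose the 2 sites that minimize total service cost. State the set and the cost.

Choose Ashby and Largo; total service cost 870.

With exactly 2 open, each retail store uses its cheapest among the chosen.
{Ashby, Largo}: P→Ashby 5·12=60, Q→Largo 9·7=63, R→Ashby 9·25=225, S→Ashby 6·13=78, T→Ashby 2·23=46, U→Largo 2·25=50, V→Largo 10·24=240, W→Largo 9·12=108. Service cost 870.
{Ryde, Ashby}: service cost 993
{Ryde, Largo}: service cost 1068
Among all 3 size-2 choices, {Ashby, Largo} is lowest.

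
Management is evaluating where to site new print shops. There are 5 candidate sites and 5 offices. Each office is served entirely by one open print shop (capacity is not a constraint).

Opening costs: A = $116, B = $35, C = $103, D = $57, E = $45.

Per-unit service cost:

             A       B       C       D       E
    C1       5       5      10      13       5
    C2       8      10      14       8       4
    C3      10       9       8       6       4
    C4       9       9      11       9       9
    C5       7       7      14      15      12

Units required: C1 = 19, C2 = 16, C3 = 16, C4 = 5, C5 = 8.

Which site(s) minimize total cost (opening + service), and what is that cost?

Open B and E; minimum total cost 404.

For any fixed open set, each office goes to its cheapest open site; total = fixed + service.
{B, E}: C1→B 5·19=95, C2→E 4·16=64, C3→E 4·16=64, C4→B 9·5=45, C5→B 7·8=56. Service 324; fixed 80; total 404.
{E}: C1→E 5·19=95, C2→E 4·16=64, C3→E 4·16=64, C4→E 9·5=45, C5→E 12·8=96. Service 364; fixed 45; total 409.
{B, D, E}: C1→B 5·19=95, C2→E 4·16=64, C3→E 4·16=64, C4→B 9·5=45, C5→B 7·8=56. Service 324; fixed 137; total 461.
{A, B, C, D, E}: service 324 + fixed 356 = 680
No other subset beats 404.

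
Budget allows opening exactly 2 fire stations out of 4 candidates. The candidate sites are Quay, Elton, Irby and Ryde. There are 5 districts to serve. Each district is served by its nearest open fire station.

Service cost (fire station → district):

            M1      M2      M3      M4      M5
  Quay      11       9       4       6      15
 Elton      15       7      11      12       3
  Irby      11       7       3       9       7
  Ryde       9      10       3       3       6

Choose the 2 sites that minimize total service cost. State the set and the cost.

With exactly 2 open, each district uses its cheapest among the chosen.
{Elton, Ryde}: M1→Ryde 9, M2→Elton 7, M3→Ryde 3, M4→Ryde 3, M5→Elton 3. Service cost 25.
{Irby, Ryde}: service cost 28
{Quay, Ryde}: service cost 30
Among all 6 size-2 choices, {Elton, Ryde} is lowest.

Choose Elton and Ryde; total service cost 25.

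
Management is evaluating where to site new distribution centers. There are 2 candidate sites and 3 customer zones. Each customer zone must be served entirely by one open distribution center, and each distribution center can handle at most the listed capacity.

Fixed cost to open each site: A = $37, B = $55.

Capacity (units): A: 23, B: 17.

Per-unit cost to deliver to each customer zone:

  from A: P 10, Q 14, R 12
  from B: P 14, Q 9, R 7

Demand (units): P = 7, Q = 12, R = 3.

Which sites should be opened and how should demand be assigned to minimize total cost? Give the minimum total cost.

Open {A, B}: P→A 10·7=70, Q→B 9·12=108, R→B 7·3=21.
Loads: A carries 7/23, B carries 15/17. Service 199; fixed 92; total 291.
Next best feasible plan costs 306.

Minimum total cost: 291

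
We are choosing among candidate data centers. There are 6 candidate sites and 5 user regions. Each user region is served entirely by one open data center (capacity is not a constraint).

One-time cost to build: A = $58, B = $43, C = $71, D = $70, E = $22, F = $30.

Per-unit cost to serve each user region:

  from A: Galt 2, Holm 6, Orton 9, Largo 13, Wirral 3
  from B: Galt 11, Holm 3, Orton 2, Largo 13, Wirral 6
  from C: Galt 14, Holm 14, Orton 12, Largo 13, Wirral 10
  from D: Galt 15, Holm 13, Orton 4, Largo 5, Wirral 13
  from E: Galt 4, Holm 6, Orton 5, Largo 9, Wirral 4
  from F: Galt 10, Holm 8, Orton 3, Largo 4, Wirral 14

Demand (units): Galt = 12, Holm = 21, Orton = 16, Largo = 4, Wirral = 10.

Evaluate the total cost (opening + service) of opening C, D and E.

Each user region is assigned to its cheapest site among the open ones.
{C, D, E}: Galt→E 4·12=48, Holm→E 6·21=126, Orton→D 4·16=64, Largo→D 5·4=20, Wirral→E 4·10=40. Service 298; fixed 163; total 461.

Total cost: 461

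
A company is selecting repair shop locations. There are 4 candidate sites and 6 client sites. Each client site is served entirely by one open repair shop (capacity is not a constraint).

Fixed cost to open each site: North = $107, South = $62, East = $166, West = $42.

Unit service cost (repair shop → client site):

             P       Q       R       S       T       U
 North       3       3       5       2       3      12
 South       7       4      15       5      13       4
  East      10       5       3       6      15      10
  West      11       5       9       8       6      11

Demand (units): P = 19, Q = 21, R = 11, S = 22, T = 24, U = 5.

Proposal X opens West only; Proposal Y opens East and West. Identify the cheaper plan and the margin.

Proposal X: {West}: P→West 11·19=209, Q→West 5·21=105, R→West 9·11=99, S→West 8·22=176, T→West 6·24=144, U→West 11·5=55. Service 788; fixed 42; total 830.
Proposal Y: {East, West}: P→East 10·19=190, Q→East 5·21=105, R→East 3·11=33, S→East 6·22=132, T→West 6·24=144, U→East 10·5=50. Service 654; fixed 208; total 862.
Difference: |830 − 862| = 32.

Proposal X is cheaper by 32.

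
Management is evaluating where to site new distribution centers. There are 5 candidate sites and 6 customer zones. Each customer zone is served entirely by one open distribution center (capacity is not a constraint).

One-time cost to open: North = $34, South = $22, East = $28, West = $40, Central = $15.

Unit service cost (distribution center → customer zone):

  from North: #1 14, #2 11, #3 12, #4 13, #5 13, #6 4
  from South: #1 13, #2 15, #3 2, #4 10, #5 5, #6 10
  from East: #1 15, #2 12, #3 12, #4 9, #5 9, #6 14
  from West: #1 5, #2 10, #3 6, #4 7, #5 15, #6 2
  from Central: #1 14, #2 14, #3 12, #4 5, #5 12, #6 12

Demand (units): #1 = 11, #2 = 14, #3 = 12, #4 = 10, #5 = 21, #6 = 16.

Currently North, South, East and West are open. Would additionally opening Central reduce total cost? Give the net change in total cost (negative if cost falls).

Current service cost with {North, South, East, West}: 426.
Adding Central: each customer zone re-picks its cheapest; new service cost 406, saving 20.
Extra fixed cost: 15. Net change = 15 − 20 = -5.
(Totals: 550 → 545.)

Yes — net change −5 (cost falls by 5).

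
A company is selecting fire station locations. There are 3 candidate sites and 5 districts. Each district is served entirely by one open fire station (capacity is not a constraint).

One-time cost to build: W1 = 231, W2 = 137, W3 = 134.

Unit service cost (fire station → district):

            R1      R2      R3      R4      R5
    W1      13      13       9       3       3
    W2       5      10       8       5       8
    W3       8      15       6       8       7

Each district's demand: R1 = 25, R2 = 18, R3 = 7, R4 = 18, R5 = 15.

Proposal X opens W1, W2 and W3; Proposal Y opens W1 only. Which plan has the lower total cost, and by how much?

Proposal X is cheaper by 4.

Proposal X: {W1, W2, W3}: R1→W2 5·25=125, R2→W2 10·18=180, R3→W3 6·7=42, R4→W1 3·18=54, R5→W1 3·15=45. Service 446; fixed 502; total 948.
Proposal Y: {W1}: R1→W1 13·25=325, R2→W1 13·18=234, R3→W1 9·7=63, R4→W1 3·18=54, R5→W1 3·15=45. Service 721; fixed 231; total 952.
Difference: |948 − 952| = 4.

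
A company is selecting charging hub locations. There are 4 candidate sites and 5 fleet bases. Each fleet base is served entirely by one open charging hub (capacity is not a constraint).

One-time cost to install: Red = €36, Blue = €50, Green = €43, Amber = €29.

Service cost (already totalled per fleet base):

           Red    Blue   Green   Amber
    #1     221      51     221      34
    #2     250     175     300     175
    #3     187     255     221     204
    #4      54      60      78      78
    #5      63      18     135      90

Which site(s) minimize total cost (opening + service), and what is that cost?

Open Blue and Amber; minimum total cost 570.

For any fixed open set, each fleet base goes to its cheapest open site; total = fixed + service.
{Blue, Amber}: #1→Amber 34, #2→Blue 175, #3→Amber 204, #4→Blue 60, #5→Blue 18. Service 491; fixed 79; total 570.
{Red, Blue}: #1→Blue 51, #2→Blue 175, #3→Red 187, #4→Red 54, #5→Blue 18. Service 485; fixed 86; total 571.
{Red, Amber}: service 513 + fixed 65 = 578
{Red, Blue, Green, Amber}: service 468 + fixed 158 = 626
No other subset beats 570.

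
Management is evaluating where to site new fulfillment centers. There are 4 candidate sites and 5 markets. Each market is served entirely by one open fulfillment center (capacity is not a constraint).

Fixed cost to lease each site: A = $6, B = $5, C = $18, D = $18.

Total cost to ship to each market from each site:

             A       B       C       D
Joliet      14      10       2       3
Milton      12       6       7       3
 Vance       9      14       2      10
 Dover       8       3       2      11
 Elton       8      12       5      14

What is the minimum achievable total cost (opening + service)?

For any fixed open set, each market goes to its cheapest open site; total = fixed + service.
{C}: Joliet→C 2, Milton→C 7, Vance→C 2, Dover→C 2, Elton→C 5. Service 18; fixed 18; total 36.
{B, C}: service 17 + fixed 23 = 40
{A, C}: Joliet→C 2, Milton→C 7, Vance→C 2, Dover→C 2, Elton→C 5. Service 18; fixed 24; total 42.
{A, B, C, D}: service 14 + fixed 47 = 61
No other subset beats 36.

Minimum total cost: 36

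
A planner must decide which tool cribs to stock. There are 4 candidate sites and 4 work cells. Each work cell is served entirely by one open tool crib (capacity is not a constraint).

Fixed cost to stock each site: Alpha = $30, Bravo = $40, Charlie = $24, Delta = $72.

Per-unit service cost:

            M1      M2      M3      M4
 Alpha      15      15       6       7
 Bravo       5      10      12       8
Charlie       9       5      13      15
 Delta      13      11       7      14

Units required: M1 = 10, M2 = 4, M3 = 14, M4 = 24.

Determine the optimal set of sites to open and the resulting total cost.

For any fixed open set, each work cell goes to its cheapest open site; total = fixed + service.
{Alpha, Bravo}: M1→Bravo 5·10=50, M2→Bravo 10·4=40, M3→Alpha 6·14=84, M4→Alpha 7·24=168. Service 342; fixed 70; total 412.
{Alpha, Bravo, Charlie}: M1→Bravo 5·10=50, M2→Charlie 5·4=20, M3→Alpha 6·14=84, M4→Alpha 7·24=168. Service 322; fixed 94; total 416.
{Alpha, Charlie}: service 362 + fixed 54 = 416
{Alpha, Bravo, Charlie, Delta}: M1→Bravo 5·10=50, M2→Charlie 5·4=20, M3→Alpha 6·14=84, M4→Alpha 7·24=168. Service 322; fixed 166; total 488.
No other subset beats 412.

Open Alpha and Bravo; minimum total cost 412.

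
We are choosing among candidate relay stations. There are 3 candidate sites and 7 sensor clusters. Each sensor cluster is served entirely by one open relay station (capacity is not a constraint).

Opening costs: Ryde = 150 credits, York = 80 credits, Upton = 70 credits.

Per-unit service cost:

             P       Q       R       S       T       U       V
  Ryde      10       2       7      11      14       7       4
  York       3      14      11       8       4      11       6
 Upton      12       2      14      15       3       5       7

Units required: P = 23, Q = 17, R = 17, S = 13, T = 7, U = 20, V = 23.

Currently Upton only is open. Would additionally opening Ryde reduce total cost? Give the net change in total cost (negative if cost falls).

Current service cost with {Upton}: 1025.
Adding Ryde: each sensor cluster re-picks its cheapest; new service cost 739, saving 286.
Extra fixed cost: 150. Net change = 150 − 286 = -136.
(Totals: 1095 → 959.)

Yes — net change −136 (cost falls by 136).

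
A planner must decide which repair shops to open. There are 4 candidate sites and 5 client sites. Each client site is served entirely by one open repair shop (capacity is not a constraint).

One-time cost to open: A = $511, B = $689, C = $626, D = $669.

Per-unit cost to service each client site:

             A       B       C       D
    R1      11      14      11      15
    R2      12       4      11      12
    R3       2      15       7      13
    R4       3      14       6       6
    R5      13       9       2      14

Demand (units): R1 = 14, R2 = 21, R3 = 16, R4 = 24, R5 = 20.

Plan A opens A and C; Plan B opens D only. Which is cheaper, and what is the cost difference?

Plan A is cheaper by 97.

Plan A: {A, C}: R1→A 11·14=154, R2→C 11·21=231, R3→A 2·16=32, R4→A 3·24=72, R5→C 2·20=40. Service 529; fixed 1137; total 1666.
Plan B: {D}: R1→D 15·14=210, R2→D 12·21=252, R3→D 13·16=208, R4→D 6·24=144, R5→D 14·20=280. Service 1094; fixed 669; total 1763.
Difference: |1666 − 1763| = 97.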